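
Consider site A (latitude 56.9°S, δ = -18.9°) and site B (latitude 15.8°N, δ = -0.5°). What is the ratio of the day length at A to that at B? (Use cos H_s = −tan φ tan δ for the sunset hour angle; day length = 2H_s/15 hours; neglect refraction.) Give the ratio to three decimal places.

1.354

A: H_s = arccos(−tan -56.9° · tan -18.9°) = 121.68°, so 2H_s/15 = 16.2240 h.
B: H_s = arccos(−tan 15.8° · tan -0.5°) = 89.86°, so 2H_s/15 = 11.9813 h.
Ratio A/B = 16.2240 / 11.9813 = 1.3541.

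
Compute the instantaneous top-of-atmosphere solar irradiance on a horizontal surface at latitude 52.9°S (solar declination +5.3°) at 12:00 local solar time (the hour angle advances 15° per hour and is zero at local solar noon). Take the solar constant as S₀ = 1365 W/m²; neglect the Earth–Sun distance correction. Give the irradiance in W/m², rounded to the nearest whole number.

719 W/m²

Hour angle H = 15° × (12 − 12) = 0.00°.
cos θ_z = sin φ sin δ + cos φ cos δ cos H = (-0.7976)(0.0924) + (0.6032)(0.9957)(1.0000) = 0.5269.
Top-of-atmosphere irradiance = S₀ cos θ_z = 1365 × 0.5269 = 719.22 W/m².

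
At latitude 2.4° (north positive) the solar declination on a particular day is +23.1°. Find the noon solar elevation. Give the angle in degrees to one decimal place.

69.3°

At local solar noon the hour angle is zero, so the elevation is 90° − |φ − δ| = 90° − |2.4° − (23.1°)| = 90° − 20.7° = 69.3°.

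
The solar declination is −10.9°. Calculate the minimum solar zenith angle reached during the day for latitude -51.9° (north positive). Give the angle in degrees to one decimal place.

At local solar noon the hour angle is zero, so the zenith angle is |φ − δ| = |-51.9° − (-10.9°)| = 41.0°.

41.0°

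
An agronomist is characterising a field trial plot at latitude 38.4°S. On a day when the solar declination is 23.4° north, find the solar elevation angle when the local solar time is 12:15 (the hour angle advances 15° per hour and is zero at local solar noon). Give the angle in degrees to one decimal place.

28.1°

Hour angle H = 15° × (12.25 − 12) = 3.75°.
cos θ_z = sin(-38.4°) sin(23.4°) + cos(-38.4°) cos(23.4°) cos(3.75°) = -0.2467 + 0.7177 = 0.4710.
θ_z = arccos(0.4710) = 61.90°, so the elevation is 90° − 61.90° = 28.10°.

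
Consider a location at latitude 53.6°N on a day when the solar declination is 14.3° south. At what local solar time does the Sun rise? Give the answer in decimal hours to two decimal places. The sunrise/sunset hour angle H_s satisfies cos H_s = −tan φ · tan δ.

−tan φ tan δ = −(1.3564)(-0.2549) = 0.3457; H_s = arccos(0.3457) = 69.78°.
Sunrise is at 12 − H_s/15 = 12 − 4.652 = 7.348 h local solar time.

7.35 h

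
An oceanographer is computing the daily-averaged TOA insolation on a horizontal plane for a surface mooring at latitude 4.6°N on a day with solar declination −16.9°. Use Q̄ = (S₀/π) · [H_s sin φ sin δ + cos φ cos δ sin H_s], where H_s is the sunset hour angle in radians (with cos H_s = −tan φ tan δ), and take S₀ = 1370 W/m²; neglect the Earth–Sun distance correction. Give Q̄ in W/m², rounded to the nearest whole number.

cos H_s = −tan(4.6°) · tan(-16.9°) = 0.0244, so H_s = arccos(0.0244) = 88.60°. In radians, H_s = 1.5464.
H_s sin φ sin δ = 1.5464 × 0.0802 × -0.2907 = -0.0361.
cos φ cos δ sin H_s = 0.9968 × 0.9568 × 0.9997 = 0.9535.
Q̄ = (1370/π) × (-0.0361 + 0.9535) = 436.08 × 0.9174 = 400.06 W/m².

400 W/m²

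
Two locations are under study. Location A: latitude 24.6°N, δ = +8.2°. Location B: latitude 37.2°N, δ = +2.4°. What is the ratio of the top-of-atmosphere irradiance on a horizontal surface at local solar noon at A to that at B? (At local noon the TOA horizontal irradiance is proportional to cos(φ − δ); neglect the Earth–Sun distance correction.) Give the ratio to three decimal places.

A: cos θ_z = cos(24.6° − (8.2°)) = 0.9593.
B: cos θ_z = cos(37.2° − (2.4°)) = 0.8211.
Ratio A/B = 0.9593 / 0.8211 = 1.1683.

1.168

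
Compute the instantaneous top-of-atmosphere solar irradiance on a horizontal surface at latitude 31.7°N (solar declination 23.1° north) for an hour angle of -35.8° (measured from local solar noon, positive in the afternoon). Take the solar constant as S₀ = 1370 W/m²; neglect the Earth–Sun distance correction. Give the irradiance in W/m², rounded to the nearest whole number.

With φ = 31.7°, δ = 23.1°, H = -35.80°: sin φ sin δ = 0.2062, cos φ cos δ cos H = 0.6347, so cos θ_z = 0.8409.
Top-of-atmosphere irradiance = S₀ cos θ_z = 1370 × 0.8409 = 1152.03 W/m².

1152 W/m²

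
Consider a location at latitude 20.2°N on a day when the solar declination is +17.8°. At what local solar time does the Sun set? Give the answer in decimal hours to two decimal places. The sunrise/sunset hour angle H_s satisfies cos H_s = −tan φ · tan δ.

18.45 h

−tan φ tan δ = −(0.3679)(0.3211) = -0.1181; H_s = arccos(-0.1181) = 96.78°.
Sunset is at 12 + H_s/15 = 12 + 6.452 = 18.452 h local solar time.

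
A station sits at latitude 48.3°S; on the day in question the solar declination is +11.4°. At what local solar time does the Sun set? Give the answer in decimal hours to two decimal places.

The sunset hour angle satisfies cos H_s = −tan φ tan δ = 0.2263, giving H_s = 76.92°.
Sunset is at 12 + H_s/15 = 12 + 5.128 = 17.128 h local solar time.

17.13 h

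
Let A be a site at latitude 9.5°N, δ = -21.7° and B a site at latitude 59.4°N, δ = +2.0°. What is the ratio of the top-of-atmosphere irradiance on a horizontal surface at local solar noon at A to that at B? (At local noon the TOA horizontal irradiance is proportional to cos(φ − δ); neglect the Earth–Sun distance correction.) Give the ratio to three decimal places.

A: cos θ_z = cos(9.5° − (-21.7°)) = 0.8554.
B: cos θ_z = cos(59.4° − (2.0°)) = 0.5388.
Ratio A/B = 0.8554 / 0.5388 = 1.5876.

1.588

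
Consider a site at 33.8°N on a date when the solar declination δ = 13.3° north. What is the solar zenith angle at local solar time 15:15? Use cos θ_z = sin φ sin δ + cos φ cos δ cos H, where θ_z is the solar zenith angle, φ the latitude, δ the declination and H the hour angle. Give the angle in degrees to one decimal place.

Hour angle H = 15° × (15.25 − 12) = 48.75°.
cos θ_z = sin φ sin δ + cos φ cos δ cos H = (0.5563)(0.2300) + (0.8310)(0.9732)(0.6593) = 0.6611.
θ_z = arccos(0.6611) = 48.62°.

48.6°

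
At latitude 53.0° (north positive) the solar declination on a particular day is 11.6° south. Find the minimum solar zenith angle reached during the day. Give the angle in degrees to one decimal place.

64.6°

At local solar noon the hour angle is zero, so the zenith angle is |φ − δ| = |53.0° − (-11.6°)| = 64.6°.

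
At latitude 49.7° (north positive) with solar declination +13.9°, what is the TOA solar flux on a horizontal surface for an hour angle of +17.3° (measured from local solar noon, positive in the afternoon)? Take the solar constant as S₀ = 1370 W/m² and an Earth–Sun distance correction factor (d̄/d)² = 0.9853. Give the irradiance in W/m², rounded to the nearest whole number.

1056 W/m²

cos θ_z = sin(49.7°) sin(13.9°) + cos(49.7°) cos(13.9°) cos(17.30°) = 0.1832 + 0.5994 = 0.7826.
Top-of-atmosphere irradiance = S₀ (d̄/d)² cos θ_z = 1370 × 0.9853 × 0.7826 = 1056.40 W/m².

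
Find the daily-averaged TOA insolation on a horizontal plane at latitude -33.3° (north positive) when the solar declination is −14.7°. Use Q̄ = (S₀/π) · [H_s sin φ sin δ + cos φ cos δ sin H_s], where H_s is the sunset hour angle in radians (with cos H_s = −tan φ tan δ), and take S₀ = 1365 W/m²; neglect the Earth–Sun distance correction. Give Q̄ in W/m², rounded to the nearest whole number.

−tan φ tan δ = −(-0.6569)(-0.2623) = -0.1723; H_s = arccos(-0.1723) = 99.92°. In radians, H_s = 1.7439.
H_s sin φ sin δ = 1.7439 × -0.5490 × -0.2538 = 0.2430.
cos φ cos δ sin H_s = 0.8358 × 0.9673 × 0.9851 = 0.7964.
Q̄ = (1365/π) × (0.2430 + 0.7964) = 434.49 × 1.0394 = 451.61 W/m².

452 W/m²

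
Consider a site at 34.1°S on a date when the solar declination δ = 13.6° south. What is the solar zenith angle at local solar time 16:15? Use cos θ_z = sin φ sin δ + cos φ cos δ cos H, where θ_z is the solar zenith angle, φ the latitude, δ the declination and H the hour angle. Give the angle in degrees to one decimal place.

60.8°

Hour angle H = 15° × (16.25 − 12) = 63.75°.
With φ = -34.1°, δ = -13.6°, H = 63.75°: sin φ sin δ = 0.1318, cos φ cos δ cos H = 0.3560, so cos θ_z = 0.4878.
θ_z = arccos(0.4878) = 60.80°.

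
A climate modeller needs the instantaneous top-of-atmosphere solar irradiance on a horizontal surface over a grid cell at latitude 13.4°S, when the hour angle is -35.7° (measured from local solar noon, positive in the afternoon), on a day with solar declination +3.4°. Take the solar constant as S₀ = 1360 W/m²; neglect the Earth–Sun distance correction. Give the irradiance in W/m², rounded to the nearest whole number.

1054 W/m²

cos θ_z = sin(-13.4°) sin(3.4°) + cos(-13.4°) cos(3.4°) cos(-35.70°) = -0.0137 + 0.7886 = 0.7749.
Top-of-atmosphere irradiance = S₀ cos θ_z = 1360 × 0.7749 = 1053.86 W/m².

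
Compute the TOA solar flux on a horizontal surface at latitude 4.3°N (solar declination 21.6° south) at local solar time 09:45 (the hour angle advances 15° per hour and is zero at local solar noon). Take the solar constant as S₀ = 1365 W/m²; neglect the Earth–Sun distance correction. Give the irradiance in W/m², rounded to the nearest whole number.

1015 W/m²

Hour angle H = 15° × (9.75 − 12) = -33.75°.
cos θ_z = sin(4.3°) sin(-21.6°) + cos(4.3°) cos(-21.6°) cos(-33.75°) = -0.0276 + 0.7709 = 0.7433.
Top-of-atmosphere irradiance = S₀ cos θ_z = 1365 × 0.7433 = 1014.60 W/m².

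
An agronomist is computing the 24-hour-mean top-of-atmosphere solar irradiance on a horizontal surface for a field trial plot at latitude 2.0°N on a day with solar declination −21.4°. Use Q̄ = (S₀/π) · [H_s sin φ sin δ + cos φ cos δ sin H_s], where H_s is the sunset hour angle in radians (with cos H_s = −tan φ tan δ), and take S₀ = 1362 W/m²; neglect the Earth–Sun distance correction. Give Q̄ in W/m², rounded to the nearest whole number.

395 W/m²

−tan φ tan δ = −(0.0349)(-0.3919) = 0.0137; H_s = arccos(0.0137) = 89.22°. In radians, H_s = 1.5572.
H_s sin φ sin δ = 1.5572 × 0.0349 × -0.3649 = -0.0198.
cos φ cos δ sin H_s = 0.9994 × 0.9311 × 0.9999 = 0.9304.
Q̄ = (1362/π) × (-0.0198 + 0.9304) = 433.54 × 0.9106 = 394.78 W/m².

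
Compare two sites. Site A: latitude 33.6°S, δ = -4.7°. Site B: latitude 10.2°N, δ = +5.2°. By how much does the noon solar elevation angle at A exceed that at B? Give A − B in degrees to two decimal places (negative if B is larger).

A: 90° − |-33.6 − (-4.7)| = 61.10°.
B: 90° − |10.2 − (5.2)| = 85.00°.
A − B = 61.10 − 85.00 = -23.90°.

-23.90°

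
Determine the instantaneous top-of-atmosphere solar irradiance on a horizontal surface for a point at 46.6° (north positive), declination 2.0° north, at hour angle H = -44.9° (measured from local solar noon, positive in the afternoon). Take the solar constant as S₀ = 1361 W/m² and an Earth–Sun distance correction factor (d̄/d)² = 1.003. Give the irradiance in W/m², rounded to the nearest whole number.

699 W/m²

cos θ_z = sin(46.6°) sin(2.0°) + cos(46.6°) cos(2.0°) cos(-44.90°) = 0.0254 + 0.4864 = 0.5118.
Top-of-atmosphere irradiance = S₀ (d̄/d)² cos θ_z = 1361 × 1.003 × 0.5118 = 698.65 W/m².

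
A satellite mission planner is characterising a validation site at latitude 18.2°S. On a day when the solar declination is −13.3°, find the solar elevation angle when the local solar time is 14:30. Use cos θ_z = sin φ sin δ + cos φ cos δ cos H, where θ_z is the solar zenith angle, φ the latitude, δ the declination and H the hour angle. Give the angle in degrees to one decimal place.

53.6°

Hour angle H = 15° × (14.5 − 12) = 37.50°.
With φ = -18.2°, δ = -13.3°, H = 37.50°: sin φ sin δ = 0.0719, cos φ cos δ cos H = 0.7334, so cos θ_z = 0.8053.
θ_z = arccos(0.8053) = 36.36°, so the elevation is 90° − 36.36° = 53.64°.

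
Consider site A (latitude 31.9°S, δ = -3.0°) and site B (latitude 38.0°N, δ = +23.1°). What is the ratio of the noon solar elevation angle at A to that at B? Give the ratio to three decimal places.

A: 90° − |-31.9 − (-3.0)| = 61.10°.
B: 90° − |38.0 − (23.1)| = 75.10°.
Ratio A/B = 61.1000 / 75.1000 = 0.8136.

0.814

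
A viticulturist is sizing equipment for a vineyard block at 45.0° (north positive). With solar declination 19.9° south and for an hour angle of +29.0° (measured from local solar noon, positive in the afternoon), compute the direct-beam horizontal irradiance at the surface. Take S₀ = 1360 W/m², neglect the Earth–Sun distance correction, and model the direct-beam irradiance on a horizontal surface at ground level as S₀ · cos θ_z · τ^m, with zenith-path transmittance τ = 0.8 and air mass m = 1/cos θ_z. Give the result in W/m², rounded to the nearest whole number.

cos θ_z = sin φ sin δ + cos φ cos δ cos H = (0.7071)(-0.3404) + (0.7071)(0.9403)(0.8746) = 0.3408.
Air mass m = 1/cos θ_z = 1/0.3408 = 2.934; τ^m = 0.8^2.934 = 0.5196.
Surface direct beam = 1360 × 0.3408 × 0.5196 = 240.83 W/m².

241 W/m²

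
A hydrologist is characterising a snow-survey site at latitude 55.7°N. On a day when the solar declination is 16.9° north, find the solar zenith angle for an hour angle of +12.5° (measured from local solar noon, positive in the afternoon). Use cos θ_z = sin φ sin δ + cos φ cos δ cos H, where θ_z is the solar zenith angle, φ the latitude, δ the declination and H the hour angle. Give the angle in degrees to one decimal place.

40.0°

cos θ_z = sin(55.7°) sin(16.9°) + cos(55.7°) cos(16.9°) cos(12.50°) = 0.2401 + 0.5264 = 0.7665.
θ_z = arccos(0.7665) = 39.96°.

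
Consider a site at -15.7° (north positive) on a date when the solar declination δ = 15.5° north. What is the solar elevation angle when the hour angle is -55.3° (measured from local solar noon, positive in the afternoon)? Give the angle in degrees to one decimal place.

cos θ_z = sin(-15.7°) sin(15.5°) + cos(-15.7°) cos(15.5°) cos(-55.30°) = -0.0723 + 0.5281 = 0.4558.
θ_z = arccos(0.4558) = 62.88°, so the elevation is 90° − 62.88° = 27.12°.

27.1°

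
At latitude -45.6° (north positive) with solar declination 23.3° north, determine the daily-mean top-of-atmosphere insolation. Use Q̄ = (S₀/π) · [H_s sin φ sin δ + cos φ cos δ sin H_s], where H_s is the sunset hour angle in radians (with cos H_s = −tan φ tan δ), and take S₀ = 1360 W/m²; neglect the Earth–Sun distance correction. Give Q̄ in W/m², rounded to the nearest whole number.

−tan φ tan δ = −(-1.0212)(0.4307) = 0.4398; H_s = arccos(0.4398) = 63.91°. In radians, H_s = 1.1154.
H_s sin φ sin δ = 1.1154 × -0.7145 × 0.3955 = -0.3152.
cos φ cos δ sin H_s = 0.6997 × 0.9184 × 0.8981 = 0.5771.
Q̄ = (1360/π) × (-0.3152 + 0.5771) = 432.90 × 0.2619 = 113.38 W/m².

113 W/m²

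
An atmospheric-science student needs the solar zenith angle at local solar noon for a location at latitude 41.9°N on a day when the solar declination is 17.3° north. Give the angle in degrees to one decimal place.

At local solar noon the hour angle is zero, so the zenith angle is |φ − δ| = |41.9° − (17.3°)| = 24.6°.

24.6°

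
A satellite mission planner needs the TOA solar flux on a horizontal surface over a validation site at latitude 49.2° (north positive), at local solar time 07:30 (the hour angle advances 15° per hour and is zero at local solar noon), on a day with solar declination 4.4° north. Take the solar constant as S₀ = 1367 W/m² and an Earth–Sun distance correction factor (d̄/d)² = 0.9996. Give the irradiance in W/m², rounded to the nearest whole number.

Hour angle H = 15° × (7.5 − 12) = -67.50°.
With φ = 49.2°, δ = 4.4°, H = -67.50°: sin φ sin δ = 0.0581, cos φ cos δ cos H = 0.2493, so cos θ_z = 0.3074.
Top-of-atmosphere irradiance = S₀ (d̄/d)² cos θ_z = 1367 × 0.9996 × 0.3074 = 420.05 W/m².

420 W/m²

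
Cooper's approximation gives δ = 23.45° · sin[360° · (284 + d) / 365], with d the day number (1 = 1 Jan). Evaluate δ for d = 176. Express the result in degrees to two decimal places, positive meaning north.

+23.40°

360 × (284 + 176) / 365 = 453.699°; sin(453.699°) = 0.9979.
δ = 23.45 × 0.9979 = 23.401° ≈ +23.40°.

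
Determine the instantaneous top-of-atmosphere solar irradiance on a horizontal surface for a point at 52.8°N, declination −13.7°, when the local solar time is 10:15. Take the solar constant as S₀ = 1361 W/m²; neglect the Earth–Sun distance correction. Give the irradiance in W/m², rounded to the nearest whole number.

460 W/m²

Hour angle H = 15° × (10.25 − 12) = -26.25°.
cos θ_z = sin φ sin δ + cos φ cos δ cos H = (0.7965)(-0.2368) + (0.6046)(0.9715)(0.8969) = 0.3382.
Top-of-atmosphere irradiance = S₀ cos θ_z = 1361 × 0.3382 = 460.29 W/m².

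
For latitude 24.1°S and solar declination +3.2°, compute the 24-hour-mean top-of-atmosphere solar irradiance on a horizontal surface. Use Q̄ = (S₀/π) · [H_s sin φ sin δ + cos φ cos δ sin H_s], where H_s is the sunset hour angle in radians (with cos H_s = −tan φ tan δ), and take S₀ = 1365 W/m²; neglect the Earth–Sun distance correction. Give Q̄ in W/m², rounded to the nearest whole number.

cos H_s = −tan(-24.1°) · tan(3.2°) = 0.0250, so H_s = arccos(0.0250) = 88.57°. In radians, H_s = 1.5458.
H_s sin φ sin δ = 1.5458 × -0.4083 × 0.0558 = -0.0352.
cos φ cos δ sin H_s = 0.9128 × 0.9984 × 0.9997 = 0.9111.
Q̄ = (1365/π) × (-0.0352 + 0.9111) = 434.49 × 0.8759 = 380.57 W/m².

381 W/m²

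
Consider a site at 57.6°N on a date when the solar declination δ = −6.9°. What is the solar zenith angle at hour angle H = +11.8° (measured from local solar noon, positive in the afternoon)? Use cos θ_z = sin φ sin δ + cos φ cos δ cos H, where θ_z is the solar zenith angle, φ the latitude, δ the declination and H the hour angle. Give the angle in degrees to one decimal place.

65.2°

With φ = 57.6°, δ = -6.9°, H = 11.80°: sin φ sin δ = -0.1014, cos φ cos δ cos H = 0.5207, so cos θ_z = 0.4193.
θ_z = arccos(0.4193) = 65.21°.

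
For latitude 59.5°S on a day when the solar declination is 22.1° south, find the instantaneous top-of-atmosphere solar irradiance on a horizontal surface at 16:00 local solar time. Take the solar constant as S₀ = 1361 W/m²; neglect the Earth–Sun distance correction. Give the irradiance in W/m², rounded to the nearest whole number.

Hour angle H = 15° × (16 − 12) = 60.00°.
With φ = -59.5°, δ = -22.1°, H = 60.00°: sin φ sin δ = 0.3242, cos φ cos δ cos H = 0.2351, so cos θ_z = 0.5593.
Top-of-atmosphere irradiance = S₀ cos θ_z = 1361 × 0.5593 = 761.21 W/m².

761 W/m²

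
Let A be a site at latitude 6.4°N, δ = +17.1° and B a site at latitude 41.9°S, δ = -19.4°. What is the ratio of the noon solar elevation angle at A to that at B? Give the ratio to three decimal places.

A: 90° − |6.4 − (17.1)| = 79.30°.
B: 90° − |-41.9 − (-19.4)| = 67.50°.
Ratio A/B = 79.3000 / 67.5000 = 1.1748.

1.175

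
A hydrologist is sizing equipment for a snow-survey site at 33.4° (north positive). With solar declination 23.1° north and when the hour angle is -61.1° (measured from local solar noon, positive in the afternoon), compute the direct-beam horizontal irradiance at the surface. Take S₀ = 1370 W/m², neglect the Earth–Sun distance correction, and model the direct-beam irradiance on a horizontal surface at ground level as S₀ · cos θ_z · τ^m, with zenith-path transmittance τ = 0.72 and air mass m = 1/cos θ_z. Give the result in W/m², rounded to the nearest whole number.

With φ = 33.4°, δ = 23.1°, H = -61.10°: sin φ sin δ = 0.2160, cos φ cos δ cos H = 0.3711, so cos θ_z = 0.5871.
Air mass m = 1/cos θ_z = 1/0.5871 = 1.703; τ^m = 0.72^1.703 = 0.5715.
Surface direct beam = 1370 × 0.5871 × 0.5715 = 459.67 W/m².

460 W/m²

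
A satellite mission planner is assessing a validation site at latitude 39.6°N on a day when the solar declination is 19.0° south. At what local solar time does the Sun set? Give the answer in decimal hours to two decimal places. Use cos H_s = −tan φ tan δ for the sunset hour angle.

−tan φ tan δ = −(0.8273)(-0.3443) = 0.2848; H_s = arccos(0.2848) = 73.45°.
Sunset is at 12 + H_s/15 = 12 + 4.897 = 16.897 h local solar time.

16.90 h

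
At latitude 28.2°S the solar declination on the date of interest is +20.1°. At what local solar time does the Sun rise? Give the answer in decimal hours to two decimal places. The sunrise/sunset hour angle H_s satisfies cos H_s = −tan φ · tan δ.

6.75 h

−tan φ tan δ = −(-0.5362)(0.3659) = 0.1962; H_s = arccos(0.1962) = 78.69°.
Sunrise is at 12 − H_s/15 = 12 − 5.246 = 6.754 h local solar time.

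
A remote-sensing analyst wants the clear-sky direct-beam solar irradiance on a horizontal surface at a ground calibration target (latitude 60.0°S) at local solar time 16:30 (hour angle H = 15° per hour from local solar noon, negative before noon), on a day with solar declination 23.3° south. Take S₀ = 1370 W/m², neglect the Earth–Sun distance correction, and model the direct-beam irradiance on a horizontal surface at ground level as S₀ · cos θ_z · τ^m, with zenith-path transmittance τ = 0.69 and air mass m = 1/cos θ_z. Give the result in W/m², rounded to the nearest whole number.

347 W/m²

Hour angle H = 15° × (16.5 − 12) = 67.50°.
cos θ_z = sin(-60.0°) sin(-23.3°) + cos(-60.0°) cos(-23.3°) cos(67.50°) = 0.3426 + 0.1757 = 0.5183.
Air mass m = 1/cos θ_z = 1/0.5183 = 1.929; τ^m = 0.69^1.929 = 0.4888.
Surface direct beam = 1370 × 0.5183 × 0.4888 = 347.08 W/m².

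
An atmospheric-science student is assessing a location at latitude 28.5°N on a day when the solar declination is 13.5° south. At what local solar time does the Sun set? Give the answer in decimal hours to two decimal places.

cos H_s = −tan(28.5°) · tan(-13.5°) = 0.1304, so H_s = arccos(0.1304) = 82.51°.
Sunset is at 12 + H_s/15 = 12 + 5.501 = 17.501 h local solar time.

17.50 h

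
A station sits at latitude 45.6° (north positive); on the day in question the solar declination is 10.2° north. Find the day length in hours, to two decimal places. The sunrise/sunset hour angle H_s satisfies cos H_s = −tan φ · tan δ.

cos H_s = −tan(45.6°) · tan(10.2°) = -0.1837, so H_s = arccos(-0.1837) = 100.59°.
Day length = 2 H_s / 15° h⁻¹ = 201.18° / 15 = 13.412 h.

13.41 hours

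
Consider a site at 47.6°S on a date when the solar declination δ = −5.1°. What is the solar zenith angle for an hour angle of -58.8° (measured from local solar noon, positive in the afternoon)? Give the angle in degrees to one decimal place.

65.6°

cos θ_z = sin(-47.6°) sin(-5.1°) + cos(-47.6°) cos(-5.1°) cos(-58.80°) = 0.0656 + 0.3479 = 0.4135.
θ_z = arccos(0.4135) = 65.58°.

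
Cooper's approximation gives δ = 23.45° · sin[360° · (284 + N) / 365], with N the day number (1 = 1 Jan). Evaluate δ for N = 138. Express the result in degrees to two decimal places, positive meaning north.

+19.49°

360 × (284 + 138) / 365 = 416.219°; sin(416.219°) = 0.8312.
δ = 23.45 × 0.8312 = 19.492° ≈ +19.49°.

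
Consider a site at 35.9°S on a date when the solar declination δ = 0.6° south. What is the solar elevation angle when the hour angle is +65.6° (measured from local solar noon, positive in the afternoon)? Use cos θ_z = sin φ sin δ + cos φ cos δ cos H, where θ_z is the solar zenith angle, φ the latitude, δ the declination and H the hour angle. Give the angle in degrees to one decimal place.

19.9°

cos θ_z = sin φ sin δ + cos φ cos δ cos H = (-0.5864)(-0.0105) + (0.8100)(0.9999)(0.4131) = 0.3407.
θ_z = arccos(0.3407) = 70.08°, so the elevation is 90° − 70.08° = 19.92°.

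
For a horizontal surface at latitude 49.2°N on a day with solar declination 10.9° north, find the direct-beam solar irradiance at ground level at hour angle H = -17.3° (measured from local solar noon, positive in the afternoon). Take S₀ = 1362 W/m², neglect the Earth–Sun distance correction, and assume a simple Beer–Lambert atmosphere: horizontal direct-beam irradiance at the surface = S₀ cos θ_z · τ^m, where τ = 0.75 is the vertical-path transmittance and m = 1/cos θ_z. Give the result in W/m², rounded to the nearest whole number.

With φ = 49.2°, δ = 10.9°, H = -17.30°: sin φ sin δ = 0.1431, cos φ cos δ cos H = 0.6126, so cos θ_z = 0.7557.
Air mass m = 1/cos θ_z = 1/0.7557 = 1.323; τ^m = 0.75^1.323 = 0.6834.
Surface direct beam = 1362 × 0.7557 × 0.6834 = 703.40 W/m².

703 W/m²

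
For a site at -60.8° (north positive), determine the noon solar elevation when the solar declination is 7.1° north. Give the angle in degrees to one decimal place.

At local solar noon the hour angle is zero, so the elevation is 90° − |φ − δ| = 90° − |-60.8° − (7.1°)| = 90° − 67.9° = 22.1°.

22.1°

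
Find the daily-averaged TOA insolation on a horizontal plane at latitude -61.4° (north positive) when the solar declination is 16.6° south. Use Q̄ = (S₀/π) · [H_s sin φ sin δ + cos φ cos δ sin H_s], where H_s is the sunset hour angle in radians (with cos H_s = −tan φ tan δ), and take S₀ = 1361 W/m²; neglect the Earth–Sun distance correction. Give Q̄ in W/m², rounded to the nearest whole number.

400 W/m²

The sunset hour angle satisfies cos H_s = −tan φ tan δ = -0.5468, giving H_s = 123.15°. In radians, H_s = 2.1494.
H_s sin φ sin δ = 2.1494 × -0.8780 × -0.2857 = 0.5392.
cos φ cos δ sin H_s = 0.4787 × 0.9583 × 0.8372 = 0.3841.
Q̄ = (1361/π) × (0.5392 + 0.3841) = 433.22 × 0.9233 = 399.99 W/m².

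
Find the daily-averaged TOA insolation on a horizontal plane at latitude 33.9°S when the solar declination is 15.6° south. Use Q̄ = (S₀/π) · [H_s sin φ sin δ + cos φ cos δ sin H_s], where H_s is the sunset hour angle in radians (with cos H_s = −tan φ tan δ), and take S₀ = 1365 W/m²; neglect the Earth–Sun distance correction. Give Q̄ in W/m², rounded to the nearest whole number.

cos H_s = −tan(-33.9°) · tan(-15.6°) = -0.1876, so H_s = arccos(-0.1876) = 100.81°. In radians, H_s = 1.7595.
H_s sin φ sin δ = 1.7595 × -0.5577 × -0.2689 = 0.2639.
cos φ cos δ sin H_s = 0.8300 × 0.9632 × 0.9822 = 0.7852.
Q̄ = (1365/π) × (0.2639 + 0.7852) = 434.49 × 1.0491 = 455.82 W/m².

456 W/m²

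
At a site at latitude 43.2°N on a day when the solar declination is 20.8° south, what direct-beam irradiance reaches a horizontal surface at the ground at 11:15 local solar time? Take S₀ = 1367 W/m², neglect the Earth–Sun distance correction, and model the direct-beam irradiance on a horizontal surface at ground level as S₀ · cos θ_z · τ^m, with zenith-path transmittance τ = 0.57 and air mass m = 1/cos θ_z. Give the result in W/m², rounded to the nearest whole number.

Hour angle H = 15° × (11.25 − 12) = -11.25°.
With φ = 43.2°, δ = -20.8°, H = -11.25°: sin φ sin δ = -0.2431, cos φ cos δ cos H = 0.6684, so cos θ_z = 0.4253.
Air mass m = 1/cos θ_z = 1/0.4253 = 2.351; τ^m = 0.57^2.351 = 0.2667.
Surface direct beam = 1367 × 0.4253 × 0.2667 = 155.06 W/m².

155 W/m²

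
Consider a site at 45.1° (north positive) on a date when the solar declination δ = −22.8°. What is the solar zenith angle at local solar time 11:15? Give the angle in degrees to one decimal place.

Hour angle H = 15° × (11.25 − 12) = -11.25°.
cos θ_z = sin(45.1°) sin(-22.8°) + cos(45.1°) cos(-22.8°) cos(-11.25°) = -0.2745 + 0.6382 = 0.3637.
θ_z = arccos(0.3637) = 68.67°.

68.7°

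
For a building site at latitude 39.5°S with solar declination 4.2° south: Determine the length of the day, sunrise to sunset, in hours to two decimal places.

cos H_s = −tan(-39.5°) · tan(-4.2°) = -0.0605, so H_s = arccos(-0.0605) = 93.47°.
Day length = 2 H_s / 15° h⁻¹ = 186.94° / 15 = 12.463 h.

12.46 hours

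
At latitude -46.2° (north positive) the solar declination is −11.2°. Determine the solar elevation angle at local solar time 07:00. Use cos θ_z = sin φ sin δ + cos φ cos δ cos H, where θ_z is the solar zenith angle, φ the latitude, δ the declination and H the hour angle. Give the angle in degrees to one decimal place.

18.4°

Hour angle H = 15° × (7 − 12) = -75.00°.
cos θ_z = sin φ sin δ + cos φ cos δ cos H = (-0.7218)(-0.1942) + (0.6921)(0.9810)(0.2588) = 0.3159.
θ_z = arccos(0.3159) = 71.58°, so the elevation is 90° − 71.58° = 18.42°.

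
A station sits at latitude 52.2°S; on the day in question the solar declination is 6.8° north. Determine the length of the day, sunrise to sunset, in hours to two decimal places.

cos H_s = −tan(-52.2°) · tan(6.8°) = 0.1537, so H_s = arccos(0.1537) = 81.16°.
Day length = 2 H_s / 15° h⁻¹ = 162.32° / 15 = 10.821 h.

10.82 hours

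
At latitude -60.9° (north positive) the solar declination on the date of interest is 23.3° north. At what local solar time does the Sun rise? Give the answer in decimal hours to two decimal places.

9.38 h

The sunset hour angle satisfies cos H_s = −tan φ tan δ = 0.7738, giving H_s = 39.30°.
Sunrise is at 12 − H_s/15 = 12 − 2.620 = 9.380 h local solar time.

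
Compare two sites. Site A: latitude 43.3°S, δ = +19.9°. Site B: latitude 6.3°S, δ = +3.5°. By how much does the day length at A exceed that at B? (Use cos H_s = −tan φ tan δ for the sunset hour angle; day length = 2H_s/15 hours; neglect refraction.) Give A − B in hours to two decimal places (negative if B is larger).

-2.61 h

A: H_s = arccos(−tan -43.3° · tan 19.9°) = 70.05°, so 2H_s/15 = 9.3400 h.
B: H_s = arccos(−tan -6.3° · tan 3.5°) = 89.61°, so 2H_s/15 = 11.9480 h.
A − B = 9.3400 − 11.9480 = -2.6080 h.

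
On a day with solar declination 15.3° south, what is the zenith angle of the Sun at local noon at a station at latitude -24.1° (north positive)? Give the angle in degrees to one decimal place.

At local solar noon the hour angle is zero, so the zenith angle is |φ − δ| = |-24.1° − (-15.3°)| = 8.8°.

8.8°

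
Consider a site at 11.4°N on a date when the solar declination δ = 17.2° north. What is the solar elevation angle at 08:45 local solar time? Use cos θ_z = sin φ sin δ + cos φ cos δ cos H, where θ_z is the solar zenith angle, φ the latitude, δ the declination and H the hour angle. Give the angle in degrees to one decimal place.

42.5°

Hour angle H = 15° × (8.75 − 12) = -48.75°.
cos θ_z = sin φ sin δ + cos φ cos δ cos H = (0.1977)(0.2957) + (0.9803)(0.9553)(0.6593) = 0.6759.
θ_z = arccos(0.6759) = 47.48°, so the elevation is 90° − 47.48° = 42.52°.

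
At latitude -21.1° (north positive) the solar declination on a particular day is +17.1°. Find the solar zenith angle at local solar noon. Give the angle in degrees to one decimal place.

At local solar noon the hour angle is zero, so the zenith angle is |φ − δ| = |-21.1° − (17.1°)| = 38.2°.

38.2°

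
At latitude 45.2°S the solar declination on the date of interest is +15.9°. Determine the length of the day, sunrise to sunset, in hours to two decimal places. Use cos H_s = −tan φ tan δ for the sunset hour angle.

9.78 hours

cos H_s = −tan(-45.2°) · tan(15.9°) = 0.2869, so H_s = arccos(0.2869) = 73.33°.
Day length = 2 H_s / 15° h⁻¹ = 146.66° / 15 = 9.777 h.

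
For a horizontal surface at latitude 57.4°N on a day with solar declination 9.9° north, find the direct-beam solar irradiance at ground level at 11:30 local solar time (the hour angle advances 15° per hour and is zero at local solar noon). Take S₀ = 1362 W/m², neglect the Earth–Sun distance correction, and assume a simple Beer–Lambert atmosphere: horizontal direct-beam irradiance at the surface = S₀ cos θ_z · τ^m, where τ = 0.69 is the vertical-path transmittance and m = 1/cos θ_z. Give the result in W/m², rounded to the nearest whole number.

Hour angle H = 15° × (11.5 − 12) = -7.50°.
cos θ_z = sin(57.4°) sin(9.9°) + cos(57.4°) cos(9.9°) cos(-7.50°) = 0.1448 + 0.5262 = 0.6710.
Air mass m = 1/cos θ_z = 1/0.6710 = 1.490; τ^m = 0.69^1.490 = 0.5753.
Surface direct beam = 1362 × 0.6710 × 0.5753 = 525.77 W/m².

526 W/m²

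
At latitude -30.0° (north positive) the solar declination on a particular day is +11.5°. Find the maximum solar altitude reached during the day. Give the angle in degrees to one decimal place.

At local solar noon the hour angle is zero, so the elevation is 90° − |φ − δ| = 90° − |-30.0° − (11.5°)| = 90° − 41.5° = 48.5°.

48.5°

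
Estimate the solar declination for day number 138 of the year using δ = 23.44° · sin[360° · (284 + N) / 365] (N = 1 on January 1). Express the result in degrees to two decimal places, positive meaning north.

+19.48°

360 × (284 + 138) / 365 = 416.219°; sin(416.219°) = 0.8312.
δ = 23.44 × 0.8312 = 19.483° ≈ +19.48°.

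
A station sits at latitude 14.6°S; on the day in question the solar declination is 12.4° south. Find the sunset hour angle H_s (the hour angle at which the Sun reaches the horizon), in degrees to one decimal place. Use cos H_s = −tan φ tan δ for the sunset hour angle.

The sunset hour angle satisfies cos H_s = −tan φ tan δ = -0.0573, giving H_s = 93.28°.

93.3°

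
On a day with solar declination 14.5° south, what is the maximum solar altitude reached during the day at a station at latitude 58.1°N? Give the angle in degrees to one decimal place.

17.4°

At local solar noon the hour angle is zero, so the elevation is 90° − |φ − δ| = 90° − |58.1° − (-14.5°)| = 90° − 72.6° = 17.4°.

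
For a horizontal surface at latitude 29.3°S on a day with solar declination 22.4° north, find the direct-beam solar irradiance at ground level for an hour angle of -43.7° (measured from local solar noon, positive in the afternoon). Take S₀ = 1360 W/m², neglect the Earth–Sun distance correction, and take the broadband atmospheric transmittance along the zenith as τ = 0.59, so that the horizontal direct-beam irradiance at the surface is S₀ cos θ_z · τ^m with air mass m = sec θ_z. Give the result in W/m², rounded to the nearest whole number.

142 W/m²

cos θ_z = sin φ sin δ + cos φ cos δ cos H = (-0.4894)(0.3811) + (0.8721)(0.9245)(0.7230) = 0.3964.
Air mass m = 1/cos θ_z = 1/0.3964 = 2.523; τ^m = 0.59^2.523 = 0.2642.
Surface direct beam = 1360 × 0.3964 × 0.2642 = 142.43 W/m².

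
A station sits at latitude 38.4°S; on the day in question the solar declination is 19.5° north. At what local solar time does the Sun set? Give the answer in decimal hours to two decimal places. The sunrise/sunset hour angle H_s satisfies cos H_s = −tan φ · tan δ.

The sunset hour angle satisfies cos H_s = −tan φ tan δ = 0.2807, giving H_s = 73.70°.
Sunset is at 12 + H_s/15 = 12 + 4.913 = 16.913 h local solar time.

16.91 h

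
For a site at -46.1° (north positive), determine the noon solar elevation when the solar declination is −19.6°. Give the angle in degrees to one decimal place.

At local solar noon the hour angle is zero, so the elevation is 90° − |φ − δ| = 90° − |-46.1° − (-19.6°)| = 90° − 26.5° = 63.5°.

63.5°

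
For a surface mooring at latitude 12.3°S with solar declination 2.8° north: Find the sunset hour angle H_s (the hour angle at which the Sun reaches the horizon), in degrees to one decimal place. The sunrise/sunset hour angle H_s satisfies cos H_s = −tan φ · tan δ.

cos H_s = −tan(-12.3°) · tan(2.8°) = 0.0107, so H_s = arccos(0.0107) = 89.39°.

89.4°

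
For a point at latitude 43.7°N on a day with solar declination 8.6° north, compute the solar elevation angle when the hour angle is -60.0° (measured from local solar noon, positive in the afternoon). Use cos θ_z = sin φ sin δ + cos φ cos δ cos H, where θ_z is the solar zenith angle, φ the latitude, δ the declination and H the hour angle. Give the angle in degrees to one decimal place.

27.4°

cos θ_z = sin φ sin δ + cos φ cos δ cos H = (0.6909)(0.1495) + (0.7230)(0.9888)(0.5000) = 0.4607.
θ_z = arccos(0.4607) = 62.57°, so the elevation is 90° − 62.57° = 27.43°.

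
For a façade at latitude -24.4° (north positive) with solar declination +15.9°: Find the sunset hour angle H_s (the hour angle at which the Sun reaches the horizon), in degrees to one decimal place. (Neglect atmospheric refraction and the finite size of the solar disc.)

82.6°

The sunset hour angle satisfies cos H_s = −tan φ tan δ = 0.1292, giving H_s = 82.58°.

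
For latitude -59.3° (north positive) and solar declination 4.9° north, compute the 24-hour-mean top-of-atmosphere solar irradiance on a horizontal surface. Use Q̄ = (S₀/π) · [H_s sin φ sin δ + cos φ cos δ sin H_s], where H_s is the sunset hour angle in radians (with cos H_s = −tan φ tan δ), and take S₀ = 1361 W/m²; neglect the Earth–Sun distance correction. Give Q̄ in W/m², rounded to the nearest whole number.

The sunset hour angle satisfies cos H_s = −tan φ tan δ = 0.1444, giving H_s = 81.70°. In radians, H_s = 1.4259.
H_s sin φ sin δ = 1.4259 × -0.8599 × 0.0854 = -0.1047.
cos φ cos δ sin H_s = 0.5105 × 0.9963 × 0.9895 = 0.5033.
Q̄ = (1361/π) × (-0.1047 + 0.5033) = 433.22 × 0.3986 = 172.68 W/m².

173 W/m²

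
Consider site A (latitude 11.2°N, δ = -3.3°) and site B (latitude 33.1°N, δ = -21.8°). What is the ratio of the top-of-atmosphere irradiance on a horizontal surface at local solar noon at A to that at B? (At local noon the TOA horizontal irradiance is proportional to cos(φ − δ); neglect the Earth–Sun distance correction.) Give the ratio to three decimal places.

1.684

A: cos θ_z = cos(11.2° − (-3.3°)) = 0.9681.
B: cos θ_z = cos(33.1° − (-21.8°)) = 0.5750.
Ratio A/B = 0.9681 / 0.5750 = 1.6837.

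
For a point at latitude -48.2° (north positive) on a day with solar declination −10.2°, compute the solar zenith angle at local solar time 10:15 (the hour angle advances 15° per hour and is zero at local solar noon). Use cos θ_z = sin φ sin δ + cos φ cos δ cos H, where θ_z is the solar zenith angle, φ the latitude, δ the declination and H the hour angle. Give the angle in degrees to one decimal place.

43.9°

Hour angle H = 15° × (10.25 − 12) = -26.25°.
cos θ_z = sin φ sin δ + cos φ cos δ cos H = (-0.7455)(-0.1771) + (0.6665)(0.9842)(0.8969) = 0.7204.
θ_z = arccos(0.7204) = 43.91°.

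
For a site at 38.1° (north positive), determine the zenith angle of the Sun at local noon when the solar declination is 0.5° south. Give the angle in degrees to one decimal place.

At local solar noon the hour angle is zero, so the zenith angle is |φ − δ| = |38.1° − (-0.5°)| = 38.6°.

38.6°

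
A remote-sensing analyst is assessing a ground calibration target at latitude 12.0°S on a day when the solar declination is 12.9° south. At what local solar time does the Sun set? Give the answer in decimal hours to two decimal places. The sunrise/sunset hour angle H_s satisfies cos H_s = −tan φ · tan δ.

18.19 h

−tan φ tan δ = −(-0.2126)(-0.2290) = -0.0487; H_s = arccos(-0.0487) = 92.79°.
Sunset is at 12 + H_s/15 = 12 + 6.186 = 18.186 h local solar time.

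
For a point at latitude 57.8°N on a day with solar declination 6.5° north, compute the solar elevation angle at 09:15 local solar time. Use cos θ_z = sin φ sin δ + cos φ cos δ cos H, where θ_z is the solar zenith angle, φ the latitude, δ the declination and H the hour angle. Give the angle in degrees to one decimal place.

29.6°

Hour angle H = 15° × (9.25 − 12) = -41.25°.
With φ = 57.8°, δ = 6.5°, H = -41.25°: sin φ sin δ = 0.0958, cos φ cos δ cos H = 0.3981, so cos θ_z = 0.4939.
θ_z = arccos(0.4939) = 60.40°, so the elevation is 90° − 60.40° = 29.60°.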